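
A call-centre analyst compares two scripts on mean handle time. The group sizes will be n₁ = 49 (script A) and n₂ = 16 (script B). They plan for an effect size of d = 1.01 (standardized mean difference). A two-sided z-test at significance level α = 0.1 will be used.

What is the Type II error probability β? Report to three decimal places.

Noncentrality parameter: δ = d / √(1/n₁ + 1/n₂) = 1.01 / √(1/49 + 1/16) = 3.5077
Two-sided α = 0.1 → critical value z_{0.05} = 1.645.
Power = Φ(δ − 1.645) + Φ(−δ − 1.645) = Φ(1.863) + Φ(-5.153) = 0.9688 + 0.0000 = 0.9688.
Type II error: β = 1 − power = 1 − 0.9688 = 0.0312.

β ≈ 0.031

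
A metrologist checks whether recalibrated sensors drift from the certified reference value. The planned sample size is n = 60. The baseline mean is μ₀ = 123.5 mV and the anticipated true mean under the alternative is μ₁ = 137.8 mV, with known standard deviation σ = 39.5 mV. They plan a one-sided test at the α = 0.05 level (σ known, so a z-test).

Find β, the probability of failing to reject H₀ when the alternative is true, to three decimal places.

β ≈ 0.123

Standardized effect: d = |μ₁ − μ₀| / σ = |137.8 − 123.5| / 39.5 = 0.3620
Noncentrality parameter: δ = d·√n = 0.3620 × √60 = 2.8042
One-sided α = 0.05 → critical value z_{0.05} = 1.645.
Power = Φ(δ − 1.645) = Φ(1.159) = 0.8768.
Type II error: β = 1 − power = 1 − 0.8768 = 0.1232.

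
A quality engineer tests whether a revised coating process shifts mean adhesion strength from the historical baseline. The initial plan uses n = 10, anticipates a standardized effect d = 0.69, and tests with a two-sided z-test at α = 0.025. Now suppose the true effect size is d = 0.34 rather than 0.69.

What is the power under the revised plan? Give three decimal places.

With d = 0.34: δ = d·√n = 0.34 × √10 = 1.0752. Critical value z_{0.0125} = 2.241.
Revised power = Φ(δ − 2.241) + Φ(−δ − 2.241) = Φ(-1.166) + Φ(-3.317) = 0.1218 + 0.0005 = 0.1222.

Power ≈ 0.122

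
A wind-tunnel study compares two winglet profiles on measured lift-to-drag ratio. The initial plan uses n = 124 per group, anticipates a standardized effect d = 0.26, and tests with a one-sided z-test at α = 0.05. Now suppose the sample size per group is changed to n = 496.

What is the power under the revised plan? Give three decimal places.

With n = 496 per group: δ = d·√(n/2) = 0.26 × √(496/2) = 4.0945. Critical value z_{0.05} = 1.645.
Revised power = P(Z > 1.645 − δ) = Φ(2.450) = 0.9928.

Power ≈ 0.993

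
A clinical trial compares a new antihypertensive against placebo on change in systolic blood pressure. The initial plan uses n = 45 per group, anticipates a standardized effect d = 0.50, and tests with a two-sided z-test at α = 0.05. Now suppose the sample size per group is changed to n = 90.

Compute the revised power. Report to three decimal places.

With n = 90 per group: δ = d·√(n/2) = 0.50 × √(90/2) = 3.3541. Critical value z_{0.025} = 1.960.
Revised power = Φ(δ − 1.960) + Φ(−δ − 1.960) = Φ(1.394) + Φ(-5.314) = 0.9184 + 0.0000 = 0.9184.

Power ≈ 0.918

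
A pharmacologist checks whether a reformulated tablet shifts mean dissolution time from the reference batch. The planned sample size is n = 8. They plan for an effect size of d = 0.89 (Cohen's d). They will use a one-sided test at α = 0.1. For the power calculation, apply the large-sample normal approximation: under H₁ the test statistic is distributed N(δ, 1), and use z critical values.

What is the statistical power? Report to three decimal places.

Power ≈ 0.892

Noncentrality parameter: δ = d·√n = 0.89 × √8 = 2.5173
Critical value for a one-sided test at α = 0.1: z_α = 1.282.
Power = Φ(δ − 1.282) = Φ(1.236) = 0.8917.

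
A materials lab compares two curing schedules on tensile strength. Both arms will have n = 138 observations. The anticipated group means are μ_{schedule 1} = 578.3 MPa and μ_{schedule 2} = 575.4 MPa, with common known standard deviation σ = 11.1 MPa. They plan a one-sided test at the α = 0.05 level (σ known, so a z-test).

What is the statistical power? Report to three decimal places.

Power ≈ 0.700

Standardized effect: d = |μ_{schedule 1} − μ_{schedule 2}| / σ = |578.3 − 575.4| / 11.1 = 0.2613
Noncentrality parameter: δ = d·√(n/2) = 0.2613 × √(138/2) = 2.1702
One-sided α = 0.05 → critical value z_{0.05} = 1.645.
Power = Φ(δ − 1.645) = Φ(0.525) = 0.7003.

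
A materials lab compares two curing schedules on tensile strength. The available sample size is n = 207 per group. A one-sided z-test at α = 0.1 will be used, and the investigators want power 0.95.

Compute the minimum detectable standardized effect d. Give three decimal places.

Required noncentrality: δ = z_{0.1} + z_{0.05} = 1.282 + 1.645 = 2.926.
δ = d·√(n/2) ⇒ d = δ/√(n/2) = 2.926/√(207/2) = 0.2876.

d ≈ 0.288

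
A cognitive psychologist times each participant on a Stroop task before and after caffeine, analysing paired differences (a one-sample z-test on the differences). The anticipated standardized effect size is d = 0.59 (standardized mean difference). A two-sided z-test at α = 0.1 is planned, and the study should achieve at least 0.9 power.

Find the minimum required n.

For power 0.9 need Φ(δ − z_{0.05}) = 0.9, so δ = z_{0.05} + z_{0.10} = 1.645 + 1.282 = 2.926.
(The Φ(−δ − z_{α/2}) term is vanishingly small for δ > 0 and is dropped in the standard sample-size formula.)
δ = d·√n ⇒ n = (δ/d)² = (2.926 / 0.59)² = 24.60.
Rounding up, n = 25.

n = 25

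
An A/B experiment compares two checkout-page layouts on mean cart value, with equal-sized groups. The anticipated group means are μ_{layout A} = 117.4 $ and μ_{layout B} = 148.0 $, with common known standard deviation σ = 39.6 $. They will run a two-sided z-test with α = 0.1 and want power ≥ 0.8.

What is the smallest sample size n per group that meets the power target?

Standardized effect: d = |μ_{layout A} − μ_{layout B}| / σ = |117.4 − 148.0| / 39.6 = 0.7727
Set Φ(δ − 1.645) = 0.8; then δ − 1.645 = Φ⁻¹(0.8) = 0.842, giving δ = 2.486.
(The Φ(−δ − z_{α/2}) term is vanishingly small for δ > 0 and is dropped in the standard sample-size formula.)
δ = d·√(n/2) ⇒ n = 2(δ/d)² = 2 × (2.486 / 0.7727)² = 20.71.
Round up to the next whole unit.

n = 21 per group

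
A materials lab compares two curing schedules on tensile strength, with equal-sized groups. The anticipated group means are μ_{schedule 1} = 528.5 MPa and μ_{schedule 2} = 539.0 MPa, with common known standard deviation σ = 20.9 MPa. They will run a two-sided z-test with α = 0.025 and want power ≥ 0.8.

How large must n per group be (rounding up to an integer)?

n = 76 per group

Standardized effect: d = |μ_{schedule 1} − μ_{schedule 2}| / σ = |528.5 − 539.0| / 20.9 = 0.5024
Set Φ(δ − 2.241) = 0.8; then δ − 2.241 = Φ⁻¹(0.8) = 0.842, giving δ = 3.083.
(For δ > 0 the lower-tail rejection region contributes negligibly to power, so the one-term inversion is standard.)
δ = d·√(n/2) ⇒ n = 2(δ/d)² = 2 × (3.083 / 0.5024)² = 75.32.
Rounding up, n = 76 per group.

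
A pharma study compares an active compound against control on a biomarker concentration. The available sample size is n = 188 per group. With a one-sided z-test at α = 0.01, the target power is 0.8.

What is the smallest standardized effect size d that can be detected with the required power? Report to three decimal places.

Need Φ(δ − 2.326) = 0.8, so δ = 2.326 + 0.842 = 3.168.
δ = d·√(n/2) ⇒ d = δ/√(n/2) = 3.168/√(188/2) = 0.3268.

d ≈ 0.327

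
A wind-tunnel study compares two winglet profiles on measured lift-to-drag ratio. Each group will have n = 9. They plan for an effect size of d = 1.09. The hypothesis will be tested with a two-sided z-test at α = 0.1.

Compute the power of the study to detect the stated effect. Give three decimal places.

Noncentrality parameter: δ = d·√(n/2) = 1.09 × √(9/2) = 2.3122
Two-sided α = 0.1 → critical value z_{0.05} = 1.645.
Power = Φ(δ − 1.645) + Φ(−δ − 1.645) = Φ(0.667) + Φ(-3.957) = 0.7477 + 0.0000 = 0.7478.

Power ≈ 0.748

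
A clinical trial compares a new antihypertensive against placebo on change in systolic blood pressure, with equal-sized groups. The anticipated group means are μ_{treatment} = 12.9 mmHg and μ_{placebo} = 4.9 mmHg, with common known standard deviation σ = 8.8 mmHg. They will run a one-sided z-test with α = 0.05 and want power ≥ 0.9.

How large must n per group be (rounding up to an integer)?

n = 21 per group

Standardized effect: d = |μ_{treatment} − μ_{placebo}| / σ = |12.9 − 4.9| / 8.8 = 0.9091
Set Φ(δ − 1.645) = 0.9; then δ − 1.645 = Φ⁻¹(0.9) = 1.282, giving δ = 2.926.
δ = d·√(n/2) ⇒ n = 2(δ/d)² = 2 × (2.926 / 0.9091)² = 20.72.
Rounding up, n = 21 per group.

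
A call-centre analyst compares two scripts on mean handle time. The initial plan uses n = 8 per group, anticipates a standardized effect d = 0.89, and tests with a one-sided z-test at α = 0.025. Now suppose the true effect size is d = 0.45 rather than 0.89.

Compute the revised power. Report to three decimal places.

With d = 0.45: δ = d·√(n/2) = 0.45 × √(8/2) = 0.9000. Critical value z_{0.025} = 1.960.
Revised power = Φ(δ − 1.960) = Φ(-1.060) = 0.1446.

Power ≈ 0.145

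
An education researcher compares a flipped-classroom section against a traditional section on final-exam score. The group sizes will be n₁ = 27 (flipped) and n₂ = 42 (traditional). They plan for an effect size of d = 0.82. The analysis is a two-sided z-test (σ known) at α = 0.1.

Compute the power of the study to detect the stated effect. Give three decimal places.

Power ≈ 0.953

Noncentrality parameter: δ = d / √(1/n₁ + 1/n₂) = 0.82 / √(1/27 + 1/42) = 3.3243
Critical value for a two-sided test at α = 0.1: z_{α/2} = 1.645.
Power = Φ(δ − 1.645) + Φ(−δ − 1.645) = Φ(1.679) + Φ(-4.969) = 0.9535 + 0.0000 = 0.9535.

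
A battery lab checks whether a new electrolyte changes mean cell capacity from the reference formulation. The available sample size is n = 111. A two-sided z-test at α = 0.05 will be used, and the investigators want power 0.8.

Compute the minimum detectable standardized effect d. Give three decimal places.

Need Φ(δ − 1.960) = 0.8, so δ = 1.960 + 0.842 = 2.802.
(The second rejection-region term Φ(−δ − z_{α/2}) is negligible and dropped.)
δ = d·√n ⇒ d = δ/√n = 2.802/√111 = 0.2659.

d ≈ 0.266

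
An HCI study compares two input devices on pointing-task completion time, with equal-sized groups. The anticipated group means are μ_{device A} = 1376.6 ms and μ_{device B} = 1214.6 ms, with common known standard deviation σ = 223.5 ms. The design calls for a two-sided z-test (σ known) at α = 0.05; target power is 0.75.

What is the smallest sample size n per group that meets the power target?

n = 27 per group

Standardized effect: d = |μ_{device A} − μ_{device B}| / σ = |1376.6 − 1214.6| / 223.5 = 0.7248
For power 0.75 need Φ(δ − z_{0.025}) = 0.75, so δ = z_{0.025} + z_{0.25} = 1.960 + 0.674 = 2.634.
(For δ > 0 the lower-tail rejection region contributes negligibly to power, so the one-term inversion is standard.)
δ = d·√(n/2) ⇒ n = 2(δ/d)² = 2 × (2.634 / 0.7248)² = 26.42.
Round up to the next whole unit.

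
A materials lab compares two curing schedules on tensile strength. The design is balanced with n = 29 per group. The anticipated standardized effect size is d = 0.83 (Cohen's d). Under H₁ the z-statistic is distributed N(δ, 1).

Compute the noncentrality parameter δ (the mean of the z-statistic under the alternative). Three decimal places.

δ ≈ 3.161

The noncentrality parameter scales effect size by the design's sample-size factor: δ = d·√(n/2) = 0.83 × √(29/2) = 3.1605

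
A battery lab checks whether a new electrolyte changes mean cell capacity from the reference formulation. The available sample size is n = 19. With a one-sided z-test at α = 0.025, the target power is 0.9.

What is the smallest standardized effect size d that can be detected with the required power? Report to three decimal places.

d ≈ 0.744

Need Φ(δ − 1.960) = 0.9, so δ = 1.960 + 1.282 = 3.242.
δ = d·√n ⇒ d = δ/√n = 3.242/√19 = 0.7437.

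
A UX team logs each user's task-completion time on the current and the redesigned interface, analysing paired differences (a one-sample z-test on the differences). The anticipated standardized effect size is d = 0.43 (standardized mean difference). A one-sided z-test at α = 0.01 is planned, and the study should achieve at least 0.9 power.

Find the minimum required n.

n = 71

For power 0.9 need Φ(δ − z_{0.01}) = 0.9, so δ = z_{0.01} + z_{0.10} = 2.326 + 1.282 = 3.608.
δ = d·√n ⇒ n = (δ/d)² = (3.608 / 0.43)² = 70.40.
Rounding up, n = 71.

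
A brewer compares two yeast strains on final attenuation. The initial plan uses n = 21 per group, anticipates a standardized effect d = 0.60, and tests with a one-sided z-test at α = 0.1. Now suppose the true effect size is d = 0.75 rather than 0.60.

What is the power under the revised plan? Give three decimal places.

With d = 0.75: δ = d·√(n/2) = 0.75 × √(21/2) = 2.4303. Critical value z_{0.1} = 1.282.
Revised power = Φ(δ − 1.282) = Φ(1.149) = 0.8747.

Power ≈ 0.875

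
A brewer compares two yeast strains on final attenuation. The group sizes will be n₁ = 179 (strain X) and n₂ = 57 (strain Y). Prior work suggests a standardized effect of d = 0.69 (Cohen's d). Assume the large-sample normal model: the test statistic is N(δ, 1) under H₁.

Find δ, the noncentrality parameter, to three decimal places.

δ ≈ 4.537

δ = d / √(1/n₁ + 1/n₂) = 0.69 / √(1/179 + 1/57) = 4.5369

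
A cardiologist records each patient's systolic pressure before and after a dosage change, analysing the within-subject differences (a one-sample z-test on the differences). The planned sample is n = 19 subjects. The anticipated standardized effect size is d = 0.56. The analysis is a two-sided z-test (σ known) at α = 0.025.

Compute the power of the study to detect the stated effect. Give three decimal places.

Noncentrality parameter: δ = d·√n = 0.56 × √19 = 2.4410
Critical value for a two-sided test at α = 0.025: z_{α/2} = 2.241.
Power = Φ(δ − 2.241) + Φ(−δ − 2.241) = Φ(0.200) + Φ(-4.682) = 0.5791 + 0.0000 = 0.5791.

Power ≈ 0.579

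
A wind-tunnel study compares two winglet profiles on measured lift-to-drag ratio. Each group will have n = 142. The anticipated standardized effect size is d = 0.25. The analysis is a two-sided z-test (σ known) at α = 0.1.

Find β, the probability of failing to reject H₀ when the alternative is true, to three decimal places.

Noncentrality parameter: δ = d·√(n/2) = 0.25 × √(142/2) = 2.1065
Critical value for a two-sided test at α = 0.1: z_{α/2} = 1.645.
Power = Φ(δ − 1.645) + Φ(−δ − 1.645) = Φ(0.462) + Φ(-3.751) = 0.6778 + 0.0001 = 0.6779.
Type II error: β = 1 − power = 1 − 0.6779 = 0.3221.

β ≈ 0.322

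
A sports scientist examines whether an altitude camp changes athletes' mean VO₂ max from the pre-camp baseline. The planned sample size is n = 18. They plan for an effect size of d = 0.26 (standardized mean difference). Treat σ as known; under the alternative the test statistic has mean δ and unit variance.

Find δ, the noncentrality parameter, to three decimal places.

δ ≈ 1.103

The noncentrality parameter scales effect size by the design's sample-size factor: δ = d·√n = 0.26 × √18 = 1.1031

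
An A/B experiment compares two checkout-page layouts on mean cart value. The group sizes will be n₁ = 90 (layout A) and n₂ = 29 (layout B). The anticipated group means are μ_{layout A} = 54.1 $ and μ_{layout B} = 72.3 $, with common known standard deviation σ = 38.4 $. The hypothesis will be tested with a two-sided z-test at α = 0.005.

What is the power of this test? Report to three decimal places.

Standardized effect: d = |μ_{layout A} − μ_{layout B}| / σ = |54.1 − 72.3| / 38.4 = 0.4740
Noncentrality parameter: δ = d / √(1/n₁ + 1/n₂) = 0.4740 / √(1/90 + 1/29) = 2.2197
Two-sided α = 0.005 → critical value z_{0.0025} = 2.807.
Power = Φ(δ − 2.807) + Φ(−δ − 2.807) = Φ(-0.587) + Φ(-5.027) = 0.2785 + 0.0000 = 0.2785.

Power ≈ 0.278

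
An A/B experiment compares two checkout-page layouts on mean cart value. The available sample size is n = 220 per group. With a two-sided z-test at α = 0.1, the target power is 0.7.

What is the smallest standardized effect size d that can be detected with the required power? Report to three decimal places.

Required noncentrality: δ = z_{0.05} + z_{0.30} = 1.645 + 0.524 = 2.169.
(The second rejection-region term Φ(−δ − z_{α/2}) is negligible and dropped.)
δ = d·√(n/2) ⇒ d = δ/√(n/2) = 2.169/√(220/2) = 0.2068.

d ≈ 0.207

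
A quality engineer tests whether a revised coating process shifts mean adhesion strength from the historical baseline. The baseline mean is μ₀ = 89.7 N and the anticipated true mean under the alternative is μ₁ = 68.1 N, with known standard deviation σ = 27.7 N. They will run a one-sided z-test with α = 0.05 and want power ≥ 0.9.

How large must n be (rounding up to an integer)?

Standardized effect: d = |μ₁ − μ₀| / σ = |68.1 − 89.7| / 27.7 = 0.7798
For power 0.9 need Φ(δ − z_{0.05}) = 0.9, so δ = z_{0.05} + z_{0.10} = 1.645 + 1.282 = 2.926.
δ = d·√n ⇒ n = (δ/d)² = (2.926 / 0.7798)² = 14.08.
Round up to the next whole unit.

n = 15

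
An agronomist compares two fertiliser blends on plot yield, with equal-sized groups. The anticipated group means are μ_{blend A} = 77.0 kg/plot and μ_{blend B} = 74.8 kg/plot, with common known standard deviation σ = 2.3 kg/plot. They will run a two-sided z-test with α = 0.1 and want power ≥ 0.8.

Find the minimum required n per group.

Standardized effect: d = |μ_{blend A} − μ_{blend B}| / σ = |77.0 − 74.8| / 2.3 = 0.9565
For power 0.8 need Φ(δ − z_{0.05}) = 0.8, so δ = z_{0.05} + z_{0.20} = 1.645 + 0.842 = 2.486.
(Ignoring the negligible lower-tail rejection probability gives the usual closed-form inversion.)
δ = d·√(n/2) ⇒ n = 2(δ/d)² = 2 × (2.486 / 0.9565)² = 13.51.
Rounding up, n = 14 per group.

n = 14 per group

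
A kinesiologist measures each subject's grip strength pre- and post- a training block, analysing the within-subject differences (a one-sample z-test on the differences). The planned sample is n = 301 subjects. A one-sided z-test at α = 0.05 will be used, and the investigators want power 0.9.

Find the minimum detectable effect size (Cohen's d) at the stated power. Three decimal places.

Need Φ(δ − 1.645) = 0.9, so δ = 1.645 + 1.282 = 2.926.
δ = d·√n ⇒ d = δ/√n = 2.926/√301 = 0.1687.

d ≈ 0.169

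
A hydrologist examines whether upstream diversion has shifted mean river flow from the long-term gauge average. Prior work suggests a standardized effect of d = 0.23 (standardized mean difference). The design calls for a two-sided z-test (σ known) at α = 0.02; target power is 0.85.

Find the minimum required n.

Set Φ(δ − 2.326) = 0.85; then δ − 2.326 = Φ⁻¹(0.85) = 1.036, giving δ = 3.363.
(Ignoring the negligible lower-tail rejection probability gives the usual closed-form inversion.)
δ = d·√n ⇒ n = (δ/d)² = (3.363 / 0.23)² = 213.77.
Round up to the next whole unit.

n = 214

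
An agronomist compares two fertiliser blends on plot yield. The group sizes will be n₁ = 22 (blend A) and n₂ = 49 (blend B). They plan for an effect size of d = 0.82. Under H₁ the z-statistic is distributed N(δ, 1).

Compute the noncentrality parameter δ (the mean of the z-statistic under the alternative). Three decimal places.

The noncentrality parameter scales effect size by the design's sample-size factor: δ = d / √(1/n₁ + 1/n₂) = 0.82 / √(1/22 + 1/49) = 3.1952

δ ≈ 3.195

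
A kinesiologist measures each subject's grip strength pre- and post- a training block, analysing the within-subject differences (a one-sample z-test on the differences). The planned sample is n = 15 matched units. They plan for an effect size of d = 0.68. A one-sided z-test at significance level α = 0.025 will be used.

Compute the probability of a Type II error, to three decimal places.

β ≈ 0.250

Noncentrality parameter: δ = d·√n = 0.68 × √15 = 2.6336
Critical value for a one-sided test at α = 0.025: z_α = 1.960.
Power = Φ(δ − 1.960) = Φ(0.674) = 0.7497.
Type II error: β = 1 − power = 1 − 0.7497 = 0.2503.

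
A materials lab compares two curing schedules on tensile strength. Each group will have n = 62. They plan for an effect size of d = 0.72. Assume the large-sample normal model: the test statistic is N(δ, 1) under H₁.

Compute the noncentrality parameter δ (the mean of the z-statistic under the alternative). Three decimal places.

δ ≈ 4.009

δ = d·√(n/2) = 0.72 × √(62/2) = 4.0088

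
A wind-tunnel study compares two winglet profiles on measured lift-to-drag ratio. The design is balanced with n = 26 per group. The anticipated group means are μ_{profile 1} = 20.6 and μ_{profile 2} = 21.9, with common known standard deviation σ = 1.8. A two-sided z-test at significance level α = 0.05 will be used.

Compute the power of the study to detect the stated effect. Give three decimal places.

Standardized effect: d = |μ_{profile 1} − μ_{profile 2}| / σ = |20.6 − 21.9| / 1.8 = 0.7222
Noncentrality parameter: δ = d·√(n/2) = 0.7222 × √(26/2) = 2.6040
Critical value for a two-sided test at α = 0.05: z_{α/2} = 1.960.
Power = Φ(δ − 1.960) + Φ(−δ − 1.960) = Φ(0.644) + Φ(-4.564) = 0.7402 + 0.0000 = 0.7402.

Power ≈ 0.740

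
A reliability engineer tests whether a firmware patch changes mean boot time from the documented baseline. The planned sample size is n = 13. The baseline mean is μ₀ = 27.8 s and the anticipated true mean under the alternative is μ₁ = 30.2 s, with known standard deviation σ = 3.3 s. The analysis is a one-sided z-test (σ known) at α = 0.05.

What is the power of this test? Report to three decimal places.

Power ≈ 0.836

Standardized effect: d = |μ₁ − μ₀| / σ = |30.2 − 27.8| / 3.3 = 0.7273
Noncentrality parameter: δ = d·√n = 0.7273 × √13 = 2.6222
Critical value for a one-sided test at α = 0.05: z_α = 1.645.
Power = P(Z > 1.645 − δ) = Φ(0.977) = 0.8358.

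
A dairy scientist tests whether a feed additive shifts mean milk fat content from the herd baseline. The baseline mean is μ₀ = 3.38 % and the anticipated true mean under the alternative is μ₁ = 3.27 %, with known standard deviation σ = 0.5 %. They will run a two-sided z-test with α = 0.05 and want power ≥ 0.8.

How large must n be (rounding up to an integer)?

n = 163

Standardized effect: d = |μ₁ − μ₀| / σ = |3.27 − 3.38| / 0.5 = 0.2200
For power 0.8 need Φ(δ − z_{0.025}) = 0.8, so δ = z_{0.025} + z_{0.20} = 1.960 + 0.842 = 2.802.
(Ignoring the negligible lower-tail rejection probability gives the usual closed-form inversion.)
δ = d·√n ⇒ n = (δ/d)² = (2.802 / 0.2200)² = 162.17.
Round up to the next whole unit.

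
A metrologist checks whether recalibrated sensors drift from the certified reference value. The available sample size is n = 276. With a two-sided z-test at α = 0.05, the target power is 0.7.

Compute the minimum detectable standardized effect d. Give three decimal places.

Need Φ(δ − 1.960) = 0.7, so δ = 1.960 + 0.524 = 2.484.
(The second rejection-region term Φ(−δ − z_{α/2}) is negligible and dropped.)
δ = d·√n ⇒ d = δ/√n = 2.484/√276 = 0.1495.

d ≈ 0.150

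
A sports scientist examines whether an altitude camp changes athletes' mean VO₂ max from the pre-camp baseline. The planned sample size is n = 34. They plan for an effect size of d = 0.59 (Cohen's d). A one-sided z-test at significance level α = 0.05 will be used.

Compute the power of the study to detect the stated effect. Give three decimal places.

Noncentrality parameter: δ = d·√n = 0.59 × √34 = 3.4403
Critical value for a one-sided test at α = 0.05: z_α = 1.645.
Power = P(Z > 1.645 − δ) = Φ(1.795) = 0.9637.

Power ≈ 0.964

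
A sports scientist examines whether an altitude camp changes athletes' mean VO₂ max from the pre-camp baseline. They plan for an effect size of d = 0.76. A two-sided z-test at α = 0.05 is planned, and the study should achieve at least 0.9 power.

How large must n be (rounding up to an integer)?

n = 19

Set Φ(δ − 1.960) = 0.9; then δ − 1.960 = Φ⁻¹(0.9) = 1.282, giving δ = 3.242.
(Ignoring the negligible lower-tail rejection probability gives the usual closed-form inversion.)
δ = d·√n ⇒ n = (δ/d)² = (3.242 / 0.76)² = 18.19.
Rounding up, n = 19.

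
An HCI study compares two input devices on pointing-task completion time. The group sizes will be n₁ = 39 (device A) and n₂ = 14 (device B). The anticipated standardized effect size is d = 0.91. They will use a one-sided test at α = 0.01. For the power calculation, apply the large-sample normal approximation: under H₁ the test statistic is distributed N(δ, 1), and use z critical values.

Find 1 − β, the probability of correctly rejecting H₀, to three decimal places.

Noncentrality parameter: λ = d / √(1/n₁ + 1/n₂) = 0.91 / √(1/39 + 1/14) = 2.9208
Critical value for a one-sided test at α = 0.01: z_α = 2.326.
Power = P(Z > 2.326 − λ) = Φ(0.594) = 0.7239.

Power ≈ 0.724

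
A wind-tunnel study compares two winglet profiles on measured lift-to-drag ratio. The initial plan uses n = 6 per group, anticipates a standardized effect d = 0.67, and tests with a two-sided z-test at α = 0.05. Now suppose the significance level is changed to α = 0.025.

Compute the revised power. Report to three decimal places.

δ = d·√(n/2) = 0.67 × √(6/2) = 1.1605 (unchanged). New critical value: z_{0.0125} = 2.241.
Revised power = Φ(δ − 2.241) + Φ(−δ − 2.241) = Φ(-1.081) + Φ(-3.402) = 0.1399 + 0.0003 = 0.1402.

Power ≈ 0.140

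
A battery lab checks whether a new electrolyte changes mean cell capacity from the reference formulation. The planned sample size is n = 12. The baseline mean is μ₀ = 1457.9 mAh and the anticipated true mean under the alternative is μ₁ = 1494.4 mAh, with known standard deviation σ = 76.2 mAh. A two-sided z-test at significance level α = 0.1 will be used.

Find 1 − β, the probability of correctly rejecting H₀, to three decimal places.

Power ≈ 0.506

Standardized effect: d = |μ₁ − μ₀| / σ = |1494.4 − 1457.9| / 76.2 = 0.4790
Noncentrality parameter: δ = d·√n = 0.4790 × √12 = 1.6593
Two-sided α = 0.1 → critical value z_{0.05} = 1.645.
Power = Φ(δ − 1.645) + Φ(−δ − 1.645) = Φ(0.014) + Φ(-3.304) = 0.5058 + 0.0005 = 0.5062.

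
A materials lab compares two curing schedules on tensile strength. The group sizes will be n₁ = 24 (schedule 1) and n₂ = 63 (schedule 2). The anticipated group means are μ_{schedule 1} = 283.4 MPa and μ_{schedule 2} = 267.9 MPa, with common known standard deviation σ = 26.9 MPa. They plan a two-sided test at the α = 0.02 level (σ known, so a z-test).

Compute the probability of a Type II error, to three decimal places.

β ≈ 0.470

Standardized effect: d = |μ_{schedule 1} − μ_{schedule 2}| / σ = |283.4 − 267.9| / 26.9 = 0.5762
Noncentrality parameter: δ = d / √(1/n₁ + 1/n₂) = 0.5762 / √(1/24 + 1/63) = 2.4021
Critical value for a two-sided test at α = 0.02: z_{α/2} = 2.326.
Power = Φ(δ − 2.326) + Φ(−δ − 2.326) = Φ(0.076) + Φ(-4.728) = 0.5302 + 0.0000 = 0.5302.
Type II error: β = 1 − power = 1 − 0.5302 = 0.4698.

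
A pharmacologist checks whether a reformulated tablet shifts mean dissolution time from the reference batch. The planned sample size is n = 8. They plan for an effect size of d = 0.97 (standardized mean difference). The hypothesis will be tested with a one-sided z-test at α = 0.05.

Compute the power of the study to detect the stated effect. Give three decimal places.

Power ≈ 0.864

Noncentrality parameter: δ = d·√n = 0.97 × √8 = 2.7436
One-sided α = 0.05 → critical value z_{0.05} = 1.645.
Power = P(Z > 1.645 − δ) = Φ(1.099) = 0.8641.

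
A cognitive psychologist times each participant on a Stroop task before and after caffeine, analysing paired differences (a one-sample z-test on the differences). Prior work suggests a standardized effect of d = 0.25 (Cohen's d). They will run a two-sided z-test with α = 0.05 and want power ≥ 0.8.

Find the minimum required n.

For power 0.8 need Φ(δ − z_{0.025}) = 0.8, so δ = z_{0.025} + z_{0.20} = 1.960 + 0.842 = 2.802.
(Ignoring the negligible lower-tail rejection probability gives the usual closed-form inversion.)
δ = d·√n ⇒ n = (δ/d)² = (2.802 / 0.25)² = 125.58.
Round up to the next whole unit.

n = 126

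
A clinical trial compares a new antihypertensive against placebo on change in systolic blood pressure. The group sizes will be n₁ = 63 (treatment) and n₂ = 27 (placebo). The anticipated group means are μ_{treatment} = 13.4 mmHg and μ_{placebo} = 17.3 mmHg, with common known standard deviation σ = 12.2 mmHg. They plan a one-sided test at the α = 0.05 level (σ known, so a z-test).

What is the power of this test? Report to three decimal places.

Standardized effect: d = |μ_{treatment} − μ_{placebo}| / σ = |13.4 − 17.3| / 12.2 = 0.3197
Noncentrality parameter: δ = d / √(1/n₁ + 1/n₂) = 0.3197 / √(1/63 + 1/27) = 1.3897
Critical value for a one-sided test at α = 0.05: z_α = 1.645.
Power = Φ(δ − 1.645) = Φ(-0.255) = 0.3993.

Power ≈ 0.399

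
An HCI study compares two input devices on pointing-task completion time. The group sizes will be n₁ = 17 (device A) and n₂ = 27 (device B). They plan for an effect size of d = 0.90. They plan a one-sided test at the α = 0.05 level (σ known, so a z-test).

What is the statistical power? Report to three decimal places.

Power ≈ 0.897

Noncentrality parameter: δ = d / √(1/n₁ + 1/n₂) = 0.90 / √(1/17 + 1/27) = 2.9068
One-sided α = 0.05 → critical value z_{0.05} = 1.645.
Power = P(Z > 1.645 − δ) = Φ(1.262) = 0.8965.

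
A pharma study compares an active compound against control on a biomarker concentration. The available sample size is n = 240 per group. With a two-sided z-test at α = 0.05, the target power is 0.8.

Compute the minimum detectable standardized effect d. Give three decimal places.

d ≈ 0.256

Required noncentrality: δ = z_{0.025} + z_{0.20} = 1.960 + 0.842 = 2.802.
(Lower-tail contribution to power is negligible for δ > 0.)
δ = d·√(n/2) ⇒ d = δ/√(n/2) = 2.802/√(240/2) = 0.2557.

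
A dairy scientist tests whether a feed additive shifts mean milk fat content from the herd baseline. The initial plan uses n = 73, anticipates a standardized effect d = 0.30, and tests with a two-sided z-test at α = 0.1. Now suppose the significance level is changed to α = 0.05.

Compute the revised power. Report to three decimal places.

δ = d·√n = 0.30 × √73 = 2.5632 (unchanged). New critical value: z_{0.025} = 1.960.
Revised power = Φ(δ − 1.960) + Φ(−δ − 1.960) = Φ(0.603) + Φ(-4.523) = 0.7268 + 0.0000 = 0.7268.

Power ≈ 0.727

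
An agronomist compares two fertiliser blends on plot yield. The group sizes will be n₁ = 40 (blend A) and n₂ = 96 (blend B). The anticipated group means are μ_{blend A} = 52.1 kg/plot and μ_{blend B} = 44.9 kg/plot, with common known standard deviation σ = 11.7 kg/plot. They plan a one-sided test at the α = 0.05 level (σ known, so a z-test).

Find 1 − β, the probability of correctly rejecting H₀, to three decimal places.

Standardized effect: d = |μ_{blend A} − μ_{blend B}| / σ = |52.1 − 44.9| / 11.7 = 0.6154
Noncentrality parameter: δ = d / √(1/n₁ + 1/n₂) = 0.6154 / √(1/40 + 1/96) = 3.2700
Critical value for a one-sided test at α = 0.05: z_α = 1.645.
Power = P(Z > 1.645 − δ) = Φ(1.625) = 0.9479.

Power ≈ 0.948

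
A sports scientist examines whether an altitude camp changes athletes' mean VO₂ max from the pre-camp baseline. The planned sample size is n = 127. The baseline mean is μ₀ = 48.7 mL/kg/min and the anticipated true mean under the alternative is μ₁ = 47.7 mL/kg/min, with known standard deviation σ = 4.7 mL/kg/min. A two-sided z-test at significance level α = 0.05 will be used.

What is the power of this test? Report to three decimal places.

Standardized effect: d = |μ₁ − μ₀| / σ = |47.7 − 48.7| / 4.7 = 0.2128
Noncentrality parameter: λ = d·√n = 0.2128 × √127 = 2.3978
Two-sided α = 0.05 → critical value z_{0.025} = 1.960.
Power = Φ(λ − 1.960) + Φ(−λ − 1.960) = Φ(0.438) + Φ(-4.358) = 0.6692 + 0.0000 = 0.6692.

Power ≈ 0.669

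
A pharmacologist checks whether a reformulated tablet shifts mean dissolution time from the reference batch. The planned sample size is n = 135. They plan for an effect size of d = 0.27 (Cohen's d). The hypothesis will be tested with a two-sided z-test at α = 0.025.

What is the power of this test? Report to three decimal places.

Power ≈ 0.815

Noncentrality parameter: δ = d·√n = 0.27 × √135 = 3.1371
Critical value for a two-sided test at α = 0.025: z_{α/2} = 2.241.
Power = Φ(δ − 2.241) + Φ(−δ − 2.241) = Φ(0.896) + Φ(-5.379) = 0.8148 + 0.0000 = 0.8148.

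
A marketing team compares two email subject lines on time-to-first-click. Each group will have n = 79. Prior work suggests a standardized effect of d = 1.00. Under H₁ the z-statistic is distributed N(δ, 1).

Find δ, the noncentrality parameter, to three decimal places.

δ ≈ 6.285

δ = d·√(n/2) = 1.00 × √(79/2) = 6.2849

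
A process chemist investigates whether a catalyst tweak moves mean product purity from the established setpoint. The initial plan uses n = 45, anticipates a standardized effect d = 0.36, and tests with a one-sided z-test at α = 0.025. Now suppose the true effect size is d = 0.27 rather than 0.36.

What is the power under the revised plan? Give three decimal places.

With d = 0.27: δ = d·√n = 0.27 × √45 = 1.8112. Critical value z_{0.025} = 1.960.
Revised power = Φ(δ − 1.960) = Φ(-0.149) = 0.4409.

Power ≈ 0.441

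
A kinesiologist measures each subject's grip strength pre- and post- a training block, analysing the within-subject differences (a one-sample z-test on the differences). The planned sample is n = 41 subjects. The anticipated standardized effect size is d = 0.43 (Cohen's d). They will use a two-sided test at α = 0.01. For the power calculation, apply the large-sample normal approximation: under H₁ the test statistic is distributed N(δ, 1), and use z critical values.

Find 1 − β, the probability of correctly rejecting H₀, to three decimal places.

Power ≈ 0.570

Noncentrality parameter: δ = d·√n = 0.43 × √41 = 2.7533
Critical value for a two-sided test at α = 0.01: z_{α/2} = 2.576.
Power = Φ(δ − 2.576) + Φ(−δ − 2.576) = Φ(0.178) + Φ(-5.329) = 0.5704 + 0.0000 = 0.5704.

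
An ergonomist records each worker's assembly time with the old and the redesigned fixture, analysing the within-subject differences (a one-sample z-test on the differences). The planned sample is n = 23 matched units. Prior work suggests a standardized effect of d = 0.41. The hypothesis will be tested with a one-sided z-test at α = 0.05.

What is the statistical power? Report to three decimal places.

Noncentrality parameter: δ = d·√n = 0.41 × √23 = 1.9663
Critical value for a one-sided test at α = 0.05: z_α = 1.645.
Power = Φ(δ − 1.645) = Φ(0.321) = 0.6261.

Power ≈ 0.626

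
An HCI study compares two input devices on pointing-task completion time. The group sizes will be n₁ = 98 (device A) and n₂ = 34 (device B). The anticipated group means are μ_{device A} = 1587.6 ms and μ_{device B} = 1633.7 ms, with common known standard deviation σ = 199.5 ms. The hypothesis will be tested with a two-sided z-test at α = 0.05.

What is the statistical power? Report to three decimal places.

Power ≈ 0.213

Standardized effect: d = |μ_{device A} − μ_{device B}| / σ = |1587.6 − 1633.7| / 199.5 = 0.2311
Noncentrality parameter: δ = d / √(1/n₁ + 1/n₂) = 0.2311 / √(1/98 + 1/34) = 1.1610
Critical value for a two-sided test at α = 0.05: z_{α/2} = 1.960.
Power = Φ(δ − 1.960) + Φ(−δ − 1.960) = Φ(-0.799) + Φ(-3.121) = 0.2121 + 0.0009 = 0.2131.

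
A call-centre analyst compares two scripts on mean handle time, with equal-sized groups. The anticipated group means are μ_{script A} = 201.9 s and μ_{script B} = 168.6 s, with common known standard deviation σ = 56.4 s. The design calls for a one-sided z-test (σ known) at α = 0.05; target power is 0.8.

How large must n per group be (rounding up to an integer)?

n = 36 per group

Standardized effect: d = |μ_{script A} − μ_{script B}| / σ = |201.9 − 168.6| / 56.4 = 0.5904
Set Φ(δ − 1.645) = 0.8; then δ − 1.645 = Φ⁻¹(0.8) = 0.842, giving δ = 2.486.
δ = d·√(n/2) ⇒ n = 2(δ/d)² = 2 × (2.486 / 0.5904)² = 35.47.
Rounding up, n = 36 per group.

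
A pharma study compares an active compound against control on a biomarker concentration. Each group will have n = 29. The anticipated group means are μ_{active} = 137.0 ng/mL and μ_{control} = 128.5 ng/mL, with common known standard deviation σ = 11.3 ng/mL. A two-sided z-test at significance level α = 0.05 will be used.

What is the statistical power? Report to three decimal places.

Standardized effect: d = |μ_{active} − μ_{control}| / σ = |137.0 − 128.5| / 11.3 = 0.7522
Noncentrality parameter: δ = d·√(n/2) = 0.7522 × √(29/2) = 2.8643
Two-sided α = 0.05 → critical value z_{0.025} = 1.960.
Power = Φ(δ − 1.960) + Φ(−δ − 1.960) = Φ(0.904) + Φ(-4.824) = 0.8171 + 0.0000 = 0.8171.

Power ≈ 0.817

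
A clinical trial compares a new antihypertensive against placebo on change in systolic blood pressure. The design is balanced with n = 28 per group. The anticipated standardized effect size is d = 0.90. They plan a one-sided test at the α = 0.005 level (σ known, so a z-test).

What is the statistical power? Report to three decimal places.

Noncentrality parameter: δ = d·√(n/2) = 0.90 × √(28/2) = 3.3675
One-sided α = 0.005 → critical value z_{0.005} = 2.576.
Power = Φ(δ − 2.576) = Φ(0.792) = 0.7857.

Power ≈ 0.786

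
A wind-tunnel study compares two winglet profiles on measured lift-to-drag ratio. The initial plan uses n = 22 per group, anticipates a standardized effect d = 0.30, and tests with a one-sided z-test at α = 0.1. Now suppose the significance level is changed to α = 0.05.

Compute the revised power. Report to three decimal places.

δ = d·√(n/2) = 0.30 × √(22/2) = 0.9950 (unchanged). New critical value: z_{0.05} = 1.645.
Revised power = P(Z > 1.645 − δ) = Φ(-0.650) = 0.2579.

Power ≈ 0.258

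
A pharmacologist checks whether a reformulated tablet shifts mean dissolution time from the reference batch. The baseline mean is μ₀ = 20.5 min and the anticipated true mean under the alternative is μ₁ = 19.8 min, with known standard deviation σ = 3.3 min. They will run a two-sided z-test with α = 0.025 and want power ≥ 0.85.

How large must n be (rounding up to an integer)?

Standardized effect: d = |μ₁ − μ₀| / σ = |19.8 − 20.5| / 3.3 = 0.2121
For power 0.85 need Φ(δ − z_{0.0125}) = 0.85, so δ = z_{0.0125} + z_{0.15} = 2.241 + 1.036 = 3.278.
(Ignoring the negligible lower-tail rejection probability gives the usual closed-form inversion.)
δ = d·√n ⇒ n = (δ/d)² = (3.278 / 0.2121)² = 238.78.
Round up to the next whole unit.

n = 239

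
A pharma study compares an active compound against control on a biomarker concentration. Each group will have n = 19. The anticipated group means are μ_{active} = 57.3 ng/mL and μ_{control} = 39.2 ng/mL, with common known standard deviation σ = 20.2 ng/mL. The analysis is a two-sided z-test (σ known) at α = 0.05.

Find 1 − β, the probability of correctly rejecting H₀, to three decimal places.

Standardized effect: d = |μ_{active} − μ_{control}| / σ = |57.3 − 39.2| / 20.2 = 0.8960
Noncentrality parameter: δ = d·√(n/2) = 0.8960 × √(19/2) = 2.7618
Critical value for a two-sided test at α = 0.05: z_{α/2} = 1.960.
Power = Φ(δ − 1.960) + Φ(−δ − 1.960) = Φ(0.802) + Φ(-4.722) = 0.7887 + 0.0000 = 0.7887.

Power ≈ 0.789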